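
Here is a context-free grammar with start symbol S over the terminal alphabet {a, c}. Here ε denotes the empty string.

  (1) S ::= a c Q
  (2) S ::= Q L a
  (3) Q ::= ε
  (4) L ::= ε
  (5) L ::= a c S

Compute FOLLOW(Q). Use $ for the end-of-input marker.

{$, a}

FIRST(Q): from Q::=ε we get {ε}. So FIRST(Q) = {ε}.
FIRST(L): from L::=ε we get {ε}; from L::=a c S we get {a}. So FIRST(L) = {ε, a}.
FIRST(S): from S::=a c Q we get {a}; from S::=Q L a we get {a}. So FIRST(S) = {a}.
FOLLOW(S) includes $ since S is the start symbol.
FOLLOW(L): in S::=Q L a, L is followed by a with FIRST {a}. Thus FOLLOW(L) = {a}.
FOLLOW(S): in L::=a c S, the suffix after S is empty, so FOLLOW(S) ⊇ FOLLOW(L) = {a}. Thus FOLLOW(S) = {$, a}.
FOLLOW(Q): in S::=a c Q, the suffix after Q is empty, so FOLLOW(Q) ⊇ FOLLOW(S) = {$, a}; in S::=Q L a, Q is followed by L a with FIRST {a}. Thus FOLLOW(Q) = {$, a}.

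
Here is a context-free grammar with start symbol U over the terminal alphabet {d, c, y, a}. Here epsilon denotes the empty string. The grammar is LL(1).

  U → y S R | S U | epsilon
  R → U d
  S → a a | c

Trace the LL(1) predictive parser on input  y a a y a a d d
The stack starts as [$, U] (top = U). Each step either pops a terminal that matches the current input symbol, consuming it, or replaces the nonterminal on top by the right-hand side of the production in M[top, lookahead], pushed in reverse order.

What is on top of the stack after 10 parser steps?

step 1: stack=$ U  input=y a a y a a d d $  — expand U → y S R
step 2: stack=$ R S y  input=y a a y a a d d $  — match y
step 3: stack=$ R S  input=a a y a a d d $  — expand S → a a
step 4: stack=$ R a a  input=a a y a a d d $  — match a
step 5: stack=$ R a  input=a y a a d d $  — match a
step 6: stack=$ R  input=y a a d d $  — expand R → U d
step 7: stack=$ d U  input=y a a d d $  — expand U → y S R
step 8: stack=$ d R S y  input=y a a d d $  — match y
step 9: stack=$ d R S  input=a a d d $  — expand S → a a
step 10: stack=$ d R a a  input=a a d d $  — match a
Stack after step 10: $ d R a (top = a).

a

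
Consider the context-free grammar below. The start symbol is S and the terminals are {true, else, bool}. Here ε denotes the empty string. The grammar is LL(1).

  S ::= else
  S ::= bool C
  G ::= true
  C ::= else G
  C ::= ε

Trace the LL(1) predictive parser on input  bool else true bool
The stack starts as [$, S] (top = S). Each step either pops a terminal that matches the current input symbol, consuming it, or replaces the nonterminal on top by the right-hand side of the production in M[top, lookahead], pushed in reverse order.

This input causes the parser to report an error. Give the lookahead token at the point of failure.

bool

step 1: stack=$ S  input=bool else true bool $  — expand S ::= bool C
step 2: stack=$ C bool  input=bool else true bool $  — match bool
step 3: stack=$ C  input=else true bool $  — expand C ::= else G
step 4: stack=$ G else  input=else true bool $  — match else
step 5: stack=$ G  input=true bool $  — expand G ::= true
step 6: stack=$ true  input=true bool $  — match true
step 7: stack=$  input=bool $  — error: stack empty but input remains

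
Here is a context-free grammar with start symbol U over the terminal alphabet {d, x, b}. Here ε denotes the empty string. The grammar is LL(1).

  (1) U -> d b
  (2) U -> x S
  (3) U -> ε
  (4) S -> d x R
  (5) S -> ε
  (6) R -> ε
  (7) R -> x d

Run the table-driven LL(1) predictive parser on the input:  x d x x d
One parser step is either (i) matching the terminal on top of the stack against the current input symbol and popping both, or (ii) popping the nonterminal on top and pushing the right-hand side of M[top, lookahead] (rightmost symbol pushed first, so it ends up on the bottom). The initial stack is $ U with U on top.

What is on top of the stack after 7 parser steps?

step 1: stack=$ U  input=x d x x d $  — expand U -> x S
step 2: stack=$ S x  input=x d x x d $  — match x
step 3: stack=$ S  input=d x x d $  — expand S -> d x R
step 4: stack=$ R x d  input=d x x d $  — match d
step 5: stack=$ R x  input=x x d $  — match x
step 6: stack=$ R  input=x d $  — expand R -> x d
step 7: stack=$ d x  input=x d $  — match x
Stack after step 7: $ d (top = d).

d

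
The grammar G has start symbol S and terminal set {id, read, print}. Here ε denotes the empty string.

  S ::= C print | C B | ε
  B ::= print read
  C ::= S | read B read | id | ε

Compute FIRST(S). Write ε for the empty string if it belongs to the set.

{ε, id, print, read}

FIRST(B) = {print}
FIRST(S) = {ε, id, print, read}  (via C print, C B)
FIRST(C) = {ε, id, print, read}  (via S)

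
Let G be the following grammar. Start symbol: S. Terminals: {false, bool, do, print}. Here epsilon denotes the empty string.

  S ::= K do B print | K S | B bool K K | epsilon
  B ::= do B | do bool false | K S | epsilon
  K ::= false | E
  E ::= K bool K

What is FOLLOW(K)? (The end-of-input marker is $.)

FIRST(S): from S::=K do B print we get {false}; from S::=K S we get {false}; from S::=B bool K K we get {bool, do, false}; from S::=epsilon we get {epsilon}. So FIRST(S) = {epsilon, bool, do, false}.
FIRST(B): from B::=do B we get {do}; from B::=do bool false we get {do}; from B::=K S we get {false}; from B::=epsilon we get {epsilon}. So FIRST(B) = {epsilon, do, false}.
FIRST(K): from K::=false we get {false}; from K::=E we get {false}. So FIRST(K) = {false}.
FIRST(E): from E::=K bool K we get {false}. So FIRST(E) = {false}.
FOLLOW(S) includes $ since S is the start symbol.
FOLLOW(B): in S::=K do B print, B is followed by print with FIRST {print}; in S::=B bool K K, B is followed by bool K K with FIRST {bool}; in B::=do B, the suffix after B is empty (adds nothing new). Thus FOLLOW(B) = {bool, print}.
FOLLOW(S): in S::=K S, the suffix after S is empty (adds nothing new); in B::=K S, the suffix after S is empty, so FOLLOW(S) ⊇ FOLLOW(B) = {bool, print}. Thus FOLLOW(S) = {$, bool, print}.
FOLLOW(K): in S::=K do B print, K is followed by do B print with FIRST {do}; in S::=K S, K is followed by S with FIRST {epsilon, bool, do, false}; in S::=K S, the suffix after K is nullable, so FOLLOW(K) ⊇ FOLLOW(S) = {$, bool, print}; in S::=B bool K K (occurrence 1), K is followed by K with FIRST {false}; in S::=B bool K K (occurrence 2), the suffix after K is empty, so FOLLOW(K) ⊇ FOLLOW(S) = {$, bool, print}; in B::=K S, K is followed by S with FIRST {epsilon, bool, do, false}; in B::=K S, the suffix after K is nullable, so FOLLOW(K) ⊇ FOLLOW(B) = {bool, print}; in E::=K bool K (occurrence 1), K is followed by bool K with FIRST {bool}; in E::=K bool K (occurrence 2), the suffix after K is empty, so FOLLOW(K) ⊇ FOLLOW(E) = {$, bool, do, false, print}. Thus FOLLOW(K) = {$, bool, do, false, print}.
FOLLOW(E): in K::=E, the suffix after E is empty, so FOLLOW(E) ⊇ FOLLOW(K) = {$, bool, do, false, print}. Thus FOLLOW(E) = {$, bool, do, false, print}.

{$, bool, do, false, print}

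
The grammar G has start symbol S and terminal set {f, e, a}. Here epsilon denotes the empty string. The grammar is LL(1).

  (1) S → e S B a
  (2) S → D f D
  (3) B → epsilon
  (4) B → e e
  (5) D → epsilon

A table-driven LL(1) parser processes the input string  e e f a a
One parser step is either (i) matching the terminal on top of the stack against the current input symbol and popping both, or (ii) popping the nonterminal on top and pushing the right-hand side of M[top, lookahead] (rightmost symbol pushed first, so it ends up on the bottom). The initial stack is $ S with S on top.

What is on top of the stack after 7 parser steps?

D

step 1: stack=$ S  input=e e f a a $  — expand S → e S B a
step 2: stack=$ a B S e  input=e e f a a $  — match e
step 3: stack=$ a B S  input=e f a a $  — expand S → e S B a
step 4: stack=$ a B a B S e  input=e f a a $  — match e
step 5: stack=$ a B a B S  input=f a a $  — expand S → D f D
step 6: stack=$ a B a B D f D  input=f a a $  — expand D → epsilon
step 7: stack=$ a B a B D f  input=f a a $  — match f
Stack after step 7: $ a B a B D (top = D).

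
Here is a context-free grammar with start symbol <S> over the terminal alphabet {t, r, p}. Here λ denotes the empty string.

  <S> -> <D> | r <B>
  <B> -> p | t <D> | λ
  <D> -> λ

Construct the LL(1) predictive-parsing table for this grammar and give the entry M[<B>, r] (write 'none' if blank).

FIRST(<B>) = {λ, p, t}
FIRST(<D>) = {λ}
FIRST(<S>) = {λ, r}  (via <D>)
FOLLOW(<S>) includes $ since <S> is the start symbol.
FOLLOW(<S>): <S> appears on no right-hand side. Thus FOLLOW(<S>) = {$}.
FOLLOW(<B>): in <S>->r <B>, the suffix after <B> is empty, so FOLLOW(<B>) ⊇ FOLLOW(<S>) = {$}. Thus FOLLOW(<B>) = {$}.
For <B> -> p: FIRST(p) = {p}, so it goes in M[<B>, t] for t ∈ {p}.
For <B> -> t <D>: FIRST(t <D>) = {t}, so it goes in M[<B>, t] for t ∈ {t}.
For <B> -> λ: FIRST(λ) = {λ}, so it goes in M[<B>, t] for t ∈ {}; since λ ∈ FIRST, also for every t ∈ FOLLOW(<B>) = {$}.
None of these place a production in M[<B>, r].

none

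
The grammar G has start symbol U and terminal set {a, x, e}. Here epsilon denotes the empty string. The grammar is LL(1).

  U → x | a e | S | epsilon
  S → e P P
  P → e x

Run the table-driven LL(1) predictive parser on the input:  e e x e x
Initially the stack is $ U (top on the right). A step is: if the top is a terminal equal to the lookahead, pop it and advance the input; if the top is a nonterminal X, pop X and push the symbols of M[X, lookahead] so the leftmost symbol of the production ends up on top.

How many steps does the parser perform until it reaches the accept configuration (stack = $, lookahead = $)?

     Stack    Input        Action
  1  $ U      e e x e x $  expand U → S
  2  $ S      e e x e x $  expand S → e P P
  3  $ P P e  e e x e x $  match e
  4  $ P P    e x e x $    expand P → e x
  5  $ P x e  e x e x $    match e
  6  $ P x    x e x $      match x
  7  $ P      e x $        expand P → e x
  8  $ x e    e x $        match e
  9  $ x      x $          match x
Accept reached after 9 steps.

9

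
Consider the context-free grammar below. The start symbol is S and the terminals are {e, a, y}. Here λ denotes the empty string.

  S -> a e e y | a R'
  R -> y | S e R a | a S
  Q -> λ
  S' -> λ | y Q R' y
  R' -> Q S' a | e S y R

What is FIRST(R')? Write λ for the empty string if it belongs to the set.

{a, e, y}

FIRST(S) = {a}
FIRST(Q) = {λ}
FIRST(S') = {λ, y}
FIRST(R) = {a, y}  (via S e R a)
FIRST(R') = {a, e, y}  (via Q S' a)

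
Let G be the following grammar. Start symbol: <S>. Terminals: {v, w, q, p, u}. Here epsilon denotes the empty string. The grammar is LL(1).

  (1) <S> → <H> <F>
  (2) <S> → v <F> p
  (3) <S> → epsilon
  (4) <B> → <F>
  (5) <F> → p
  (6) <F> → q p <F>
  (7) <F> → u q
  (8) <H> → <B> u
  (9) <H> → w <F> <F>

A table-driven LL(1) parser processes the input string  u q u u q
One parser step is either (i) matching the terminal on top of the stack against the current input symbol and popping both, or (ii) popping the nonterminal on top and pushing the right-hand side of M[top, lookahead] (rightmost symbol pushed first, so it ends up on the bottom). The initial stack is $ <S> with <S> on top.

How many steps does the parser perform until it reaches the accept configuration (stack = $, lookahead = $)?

10

      Stack        Input        Action
   1  $ <S>        u q u u q $  expand <S> → <H> <F>
   2  $ <F> <H>    u q u u q $  expand <H> → <B> u
   3  $ <F> u <B>  u q u u q $  expand <B> → <F>
   4  $ <F> u <F>  u q u u q $  expand <F> → u q
   5  $ <F> u q u  u q u u q $  match u
   6  $ <F> u q    q u u q $    match q
   7  $ <F> u      u u q $      match u
   8  $ <F>        u q $        expand <F> → u q
   9  $ q u        u q $        match u
  10  $ q          q $          match q
Accept reached after 10 steps.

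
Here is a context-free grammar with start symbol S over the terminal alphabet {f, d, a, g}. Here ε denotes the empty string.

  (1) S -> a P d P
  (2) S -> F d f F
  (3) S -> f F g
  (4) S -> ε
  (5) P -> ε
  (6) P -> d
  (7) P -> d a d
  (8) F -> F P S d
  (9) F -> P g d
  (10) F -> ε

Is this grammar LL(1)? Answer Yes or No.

No

FIRST(S) = {ε, a, d, f, g}
FIRST(P) = {ε, d}
FIRST(F) = {ε, a, d, f, g}
FOLLOW(S) = {$, d}
FOLLOW(P) = {$, a, d, f, g}
FOLLOW(F) = {$, a, d, f, g}
Cell M[F, a] receives both F -> F P S d and F -> ε — the grammar is not LL(1).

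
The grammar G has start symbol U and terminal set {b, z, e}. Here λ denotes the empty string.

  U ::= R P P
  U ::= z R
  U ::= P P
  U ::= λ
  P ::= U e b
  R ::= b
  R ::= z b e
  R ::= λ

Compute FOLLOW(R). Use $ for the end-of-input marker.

FIRST(R): from R::=b we get {b}; from R::=z b e we get {z}; from R::=λ we get {λ}. So FIRST(R) = {λ, b, z}.
FIRST(U): from U::=R P P we get {b, e, z}; from U::=z R we get {z}; from U::=P P we get {b, e, z}; from U::=λ we get {λ}. So FIRST(U) = {λ, b, e, z}.
FIRST(P): from P::=U e b we get {b, e, z}. So FIRST(P) = {b, e, z}.
FOLLOW(U) includes $ since U is the start symbol.
FOLLOW(U): in P::=U e b, U is followed by e b with FIRST {e}. Thus FOLLOW(U) = {$, e}.
FOLLOW(P): in U::=R P P (occurrence 1), P is followed by P with FIRST {b, e, z}; in U::=R P P (occurrence 2), the suffix after P is empty, so FOLLOW(P) ⊇ FOLLOW(U) = {$, e}; in U::=P P (occurrence 1), P is followed by P with FIRST {b, e, z}; in U::=P P (occurrence 2), the suffix after P is empty, so FOLLOW(P) ⊇ FOLLOW(U) = {$, e}. Thus FOLLOW(P) = {$, b, e, z}.
FOLLOW(R): in U::=R P P, R is followed by P P with FIRST {b, e, z}; in U::=z R, the suffix after R is empty, so FOLLOW(R) ⊇ FOLLOW(U) = {$, e}. Thus FOLLOW(R) = {$, b, e, z}.

{$, b, e, z}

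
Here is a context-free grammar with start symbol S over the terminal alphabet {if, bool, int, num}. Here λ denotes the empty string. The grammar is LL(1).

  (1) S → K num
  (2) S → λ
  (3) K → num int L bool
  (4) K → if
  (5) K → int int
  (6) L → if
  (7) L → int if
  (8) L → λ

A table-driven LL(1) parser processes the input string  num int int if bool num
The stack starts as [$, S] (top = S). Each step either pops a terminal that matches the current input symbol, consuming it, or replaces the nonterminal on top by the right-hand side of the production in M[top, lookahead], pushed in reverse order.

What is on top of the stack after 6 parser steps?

     Stack                 Input                      Action
  1  $ S                   num int int if bool num $  expand S → K num
  2  $ num K               num int int if bool num $  expand K → num int L bool
  3  $ num bool L int num  num int int if bool num $  match num
  4  $ num bool L int      int int if bool num $      match int
  5  $ num bool L          int if bool num $          expand L → int if
  6  $ num bool if int     int if bool num $          match int
Stack after step 6: $ num bool if (top = if).

if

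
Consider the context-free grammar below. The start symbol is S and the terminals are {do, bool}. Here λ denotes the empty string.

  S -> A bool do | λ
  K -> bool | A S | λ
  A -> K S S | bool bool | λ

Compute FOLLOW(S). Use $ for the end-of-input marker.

FIRST(S) = {λ, bool}  (via A bool do)
FIRST(K) = {λ, bool}  (via A S)
FIRST(A) = {λ, bool}  (via K S S)
FOLLOW(S) includes $ since S is the start symbol.
FOLLOW(S): in K->A S, the suffix after S is empty, so FOLLOW(S) ⊇ FOLLOW(K) = {bool}; in A->K S S (occurrence 1), S is followed by S with FIRST {λ, bool}; in A->K S S (occurrence 1), the suffix after S is nullable, so FOLLOW(S) ⊇ FOLLOW(A) = {bool}; in A->K S S (occurrence 2), the suffix after S is empty, so FOLLOW(S) ⊇ FOLLOW(A) = {bool}. Thus FOLLOW(S) = {$, bool}.
FOLLOW(K): in A->K S S, K is followed by S S with FIRST {λ, bool}; in A->K S S, the suffix after K is nullable, so FOLLOW(K) ⊇ FOLLOW(A) = {bool}. Thus FOLLOW(K) = {bool}.
FOLLOW(A): in S->A bool do, A is followed by bool do with FIRST {bool}; in K->A S, A is followed by S with FIRST {λ, bool}; in K->A S, the suffix after A is nullable, so FOLLOW(A) ⊇ FOLLOW(K) = {bool}. Thus FOLLOW(A) = {bool}.

{$, bool}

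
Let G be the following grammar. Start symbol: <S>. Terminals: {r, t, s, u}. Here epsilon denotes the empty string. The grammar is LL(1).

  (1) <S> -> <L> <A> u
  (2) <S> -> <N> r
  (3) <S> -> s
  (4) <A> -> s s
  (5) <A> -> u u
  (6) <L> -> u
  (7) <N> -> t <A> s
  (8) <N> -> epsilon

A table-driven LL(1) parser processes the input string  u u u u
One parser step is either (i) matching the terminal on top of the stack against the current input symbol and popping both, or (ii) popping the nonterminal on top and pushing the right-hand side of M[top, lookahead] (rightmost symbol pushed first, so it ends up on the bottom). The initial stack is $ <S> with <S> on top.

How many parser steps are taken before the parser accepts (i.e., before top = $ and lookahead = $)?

7

     Stack        Input      Action
  1  $ <S>        u u u u $  expand <S> -> <L> <A> u
  2  $ u <A> <L>  u u u u $  expand <L> -> u
  3  $ u <A> u    u u u u $  match u
  4  $ u <A>      u u u $    expand <A> -> u u
  5  $ u u u      u u u $    match u
  6  $ u u        u u $      match u
  7  $ u          u $        match u
Accept reached after 7 steps.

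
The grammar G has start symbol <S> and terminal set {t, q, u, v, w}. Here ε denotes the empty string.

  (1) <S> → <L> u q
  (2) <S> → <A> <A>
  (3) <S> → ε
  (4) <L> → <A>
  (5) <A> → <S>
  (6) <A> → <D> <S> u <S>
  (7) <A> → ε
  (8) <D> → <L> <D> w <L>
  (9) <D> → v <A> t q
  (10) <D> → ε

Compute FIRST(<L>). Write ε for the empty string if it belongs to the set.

FIRST(<S>) = {ε, u, v, w}  (via <L> u q, <A> <A>)
FIRST(<L>) = {ε, u, v, w}  (via <A>)
FIRST(<D>) = {ε, u, v, w}  (via <L> <D> w <L>)
FIRST(<A>) = {ε, u, v, w}  (via <S>, <D> <S> u <S>)

{ε, u, v, w}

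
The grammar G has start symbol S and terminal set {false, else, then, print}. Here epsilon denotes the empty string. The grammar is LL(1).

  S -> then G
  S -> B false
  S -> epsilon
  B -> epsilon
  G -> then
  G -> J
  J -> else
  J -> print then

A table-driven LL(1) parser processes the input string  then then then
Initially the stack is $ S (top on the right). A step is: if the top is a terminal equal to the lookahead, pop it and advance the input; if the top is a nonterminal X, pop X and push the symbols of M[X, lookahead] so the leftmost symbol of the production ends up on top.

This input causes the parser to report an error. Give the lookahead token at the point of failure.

then

step 1: stack=$ S  input=then then then $  — expand S -> then G
step 2: stack=$ G then  input=then then then $  — match then
step 3: stack=$ G  input=then then $  — expand G -> then
step 4: stack=$ then  input=then then $  — match then
step 5: stack=$  input=then $  — error: stack empty but input remains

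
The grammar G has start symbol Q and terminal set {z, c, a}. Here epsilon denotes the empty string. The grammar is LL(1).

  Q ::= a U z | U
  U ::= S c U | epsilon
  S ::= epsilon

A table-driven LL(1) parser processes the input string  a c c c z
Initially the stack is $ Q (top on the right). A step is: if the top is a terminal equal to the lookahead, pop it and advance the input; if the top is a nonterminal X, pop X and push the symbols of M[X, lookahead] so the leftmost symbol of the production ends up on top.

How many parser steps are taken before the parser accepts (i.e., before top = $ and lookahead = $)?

step 1: stack=$ Q  input=a c c c z $  — expand Q ::= a U z
step 2: stack=$ z U a  input=a c c c z $  — match a
step 3: stack=$ z U  input=c c c z $  — expand U ::= S c U
step 4: stack=$ z U c S  input=c c c z $  — expand S ::= epsilon
step 5: stack=$ z U c  input=c c c z $  — match c
step 6: stack=$ z U  input=c c z $  — expand U ::= S c U
step 7: stack=$ z U c S  input=c c z $  — expand S ::= epsilon
step 8: stack=$ z U c  input=c c z $  — match c
step 9: stack=$ z U  input=c z $  — expand U ::= S c U
step 10: stack=$ z U c S  input=c z $  — expand S ::= epsilon
step 11: stack=$ z U c  input=c z $  — match c
step 12: stack=$ z U  input=z $  — expand U ::= epsilon
step 13: stack=$ z  input=z $  — match z
Accept reached after 13 steps.

13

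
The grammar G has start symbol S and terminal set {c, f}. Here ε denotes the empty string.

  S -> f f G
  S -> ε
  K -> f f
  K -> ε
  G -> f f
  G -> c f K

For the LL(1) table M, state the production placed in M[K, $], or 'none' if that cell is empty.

K -> ε

FIRST(S) = {ε, f}
FIRST(K) = {ε, f}
FIRST(G) = {c, f}
FOLLOW(S) includes $ since S is the start symbol.
FOLLOW(G): in S->f f G, the suffix after G is empty, so FOLLOW(G) ⊇ FOLLOW(S) = {$}. Thus FOLLOW(G) = {$}.
FOLLOW(K): in G->c f K, the suffix after K is empty, so FOLLOW(K) ⊇ FOLLOW(G) = {$}. Thus FOLLOW(K) = {$}.
For K -> f f: FIRST(f f) = {f}, so it goes in M[K, t] for t ∈ {f}.
For K -> ε: FIRST(ε) = {ε}, so it goes in M[K, t] for t ∈ {}; since ε ∈ FIRST, also for every t ∈ FOLLOW(K) = {$}.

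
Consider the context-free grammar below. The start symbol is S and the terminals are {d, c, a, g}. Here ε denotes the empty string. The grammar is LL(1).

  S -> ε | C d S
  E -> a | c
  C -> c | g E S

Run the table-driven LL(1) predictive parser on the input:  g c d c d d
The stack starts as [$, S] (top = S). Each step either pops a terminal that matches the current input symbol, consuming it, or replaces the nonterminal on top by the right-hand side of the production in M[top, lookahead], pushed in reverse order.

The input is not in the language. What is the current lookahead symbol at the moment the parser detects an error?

step 1: stack=$ S  input=g c d c d d $  — expand S -> C d S
step 2: stack=$ S d C  input=g c d c d d $  — expand C -> g E S
step 3: stack=$ S d S E g  input=g c d c d d $  — match g
step 4: stack=$ S d S E  input=c d c d d $  — expand E -> c
step 5: stack=$ S d S c  input=c d c d d $  — match c
step 6: stack=$ S d S  input=d c d d $  — expand S -> ε
step 7: stack=$ S d  input=d c d d $  — match d
step 8: stack=$ S  input=c d d $  — expand S -> C d S
step 9: stack=$ S d C  input=c d d $  — expand C -> c
step 10: stack=$ S d c  input=c d d $  — match c
step 11: stack=$ S d  input=d d $  — match d
step 12: stack=$ S  input=d $  — expand S -> ε
step 13: stack=$  input=d $  — error: stack empty but input remains

d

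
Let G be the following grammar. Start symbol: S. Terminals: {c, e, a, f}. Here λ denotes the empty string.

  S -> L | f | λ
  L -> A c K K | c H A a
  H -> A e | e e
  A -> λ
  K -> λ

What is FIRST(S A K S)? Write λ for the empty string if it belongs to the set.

FIRST(A) = {λ}
FIRST(K) = {λ}
FIRST(L) = {c}  (via A c K K)
FIRST(H) = {e}  (via A e)
FIRST(S) = {λ, c, f}  (via L)
FIRST(S A K S): take FIRST of each symbol in turn, carrying on past any symbol whose FIRST contains λ; result {λ, c, f}.

{λ, c, f}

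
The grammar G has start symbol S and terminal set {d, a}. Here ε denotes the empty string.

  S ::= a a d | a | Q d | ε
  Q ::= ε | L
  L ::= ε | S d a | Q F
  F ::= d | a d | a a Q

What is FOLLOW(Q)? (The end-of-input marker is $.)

FIRST(F): from F::=d we get {d}; from F::=a d we get {a}; from F::=a a Q we get {a}. So FIRST(F) = {a, d}.
FIRST(S): from S::=a a d we get {a}; from S::=a we get {a}; from S::=Q d we get {a, d}; from S::=ε we get {ε}. So FIRST(S) = {ε, a, d}.
FIRST(Q): from Q::=ε we get {ε}; from Q::=L we get {ε, a, d}. So FIRST(Q) = {ε, a, d}.
FIRST(L): from L::=ε we get {ε}; from L::=S d a we get {a, d}; from L::=Q F we get {a, d}. So FIRST(L) = {ε, a, d}.
FOLLOW(S) includes $ since S is the start symbol.
FOLLOW(S): in L::=S d a, S is followed by d a with FIRST {d}. Thus FOLLOW(S) = {$, d}.
FOLLOW(Q): in S::=Q d, Q is followed by d with FIRST {d}; in L::=Q F, Q is followed by F with FIRST {a, d}; in F::=a a Q, the suffix after Q is empty, so FOLLOW(Q) ⊇ FOLLOW(F) = {a, d}. Thus FOLLOW(Q) = {a, d}.
FOLLOW(L): in Q::=L, the suffix after L is empty, so FOLLOW(L) ⊇ FOLLOW(Q) = {a, d}. Thus FOLLOW(L) = {a, d}.
FOLLOW(F): in L::=Q F, the suffix after F is empty, so FOLLOW(F) ⊇ FOLLOW(L) = {a, d}. Thus FOLLOW(F) = {a, d}.

{a, d}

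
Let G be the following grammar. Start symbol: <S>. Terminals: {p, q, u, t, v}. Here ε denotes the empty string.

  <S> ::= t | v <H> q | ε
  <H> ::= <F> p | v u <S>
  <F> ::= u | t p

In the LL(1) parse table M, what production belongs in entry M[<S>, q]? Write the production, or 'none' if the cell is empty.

FIRST(<S>) = {ε, t, v}
FIRST(<F>) = {t, u}
FIRST(<H>) = {t, u, v}  (via <F> p)
FOLLOW(<S>) includes $ since <S> is the start symbol.
FOLLOW(<H>): in <S>::=v <H> q, <H> is followed by q with FIRST {q}. Thus FOLLOW(<H>) = {q}.
FOLLOW(<S>): in <H>::=v u <S>, the suffix after <S> is empty, so FOLLOW(<S>) ⊇ FOLLOW(<H>) = {q}. Thus FOLLOW(<S>) = {$, q}.
For <S> ::= t: FIRST(t) = {t}, so it goes in M[<S>, t] for t ∈ {t}.
For <S> ::= v <H> q: FIRST(v <H> q) = {v}, so it goes in M[<S>, t] for t ∈ {v}.
For <S> ::= ε: FIRST(ε) = {ε}, so it goes in M[<S>, t] for t ∈ {}; since ε ∈ FIRST, also for every t ∈ FOLLOW(<S>) = {$, q}.

<S> ::= ε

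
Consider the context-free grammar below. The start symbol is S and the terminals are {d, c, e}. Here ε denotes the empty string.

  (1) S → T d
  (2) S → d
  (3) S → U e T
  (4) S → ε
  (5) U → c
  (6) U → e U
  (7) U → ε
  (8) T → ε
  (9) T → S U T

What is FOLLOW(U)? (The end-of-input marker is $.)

FIRST(U): from U→c we get {c}; from U→e U we get {e}; from U→ε we get {ε}. So FIRST(U) = {ε, c, e}.
FIRST(S): from S→T d we get {c, d, e}; from S→d we get {d}; from S→U e T we get {c, e}; from S→ε we get {ε}. So FIRST(S) = {ε, c, d, e}.
FIRST(T): from T→ε we get {ε}; from T→S U T we get {ε, c, d, e}. So FIRST(T) = {ε, c, d, e}.
FOLLOW(S) includes $ since S is the start symbol.
FOLLOW(S): in T→S U T, S is followed by U T with FIRST {ε, c, d, e}; in T→S U T, the suffix after S is nullable, so FOLLOW(S) ⊇ FOLLOW(T) = {$, c, d, e}. Thus FOLLOW(S) = {$, c, d, e}.
FOLLOW(T): in S→T d, T is followed by d with FIRST {d}; in S→U e T, the suffix after T is empty, so FOLLOW(T) ⊇ FOLLOW(S) = {$, c, d, e}; in T→S U T, the suffix after T is empty (adds nothing new). Thus FOLLOW(T) = {$, c, d, e}.
FOLLOW(U): in S→U e T, U is followed by e T with FIRST {e}; in U→e U, the suffix after U is empty (adds nothing new); in T→S U T, U is followed by T with FIRST {ε, c, d, e}; in T→S U T, the suffix after U is nullable, so FOLLOW(U) ⊇ FOLLOW(T) = {$, c, d, e}. Thus FOLLOW(U) = {$, c, d, e}.

{$, c, d, e}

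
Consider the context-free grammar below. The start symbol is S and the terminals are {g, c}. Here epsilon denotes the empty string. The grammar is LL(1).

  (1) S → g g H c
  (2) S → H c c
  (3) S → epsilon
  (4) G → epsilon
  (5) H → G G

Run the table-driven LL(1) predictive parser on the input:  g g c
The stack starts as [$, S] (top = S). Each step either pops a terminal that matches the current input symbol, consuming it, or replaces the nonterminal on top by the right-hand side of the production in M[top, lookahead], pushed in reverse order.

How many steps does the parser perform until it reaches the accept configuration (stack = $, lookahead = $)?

     Stack      Input    Action
  1  $ S        g g c $  expand S → g g H c
  2  $ c H g g  g g c $  match g
  3  $ c H g    g c $    match g
  4  $ c H      c $      expand H → G G
  5  $ c G G    c $      expand G → epsilon
  6  $ c G      c $      expand G → epsilon
  7  $ c        c $      match c
Accept reached after 7 steps.

7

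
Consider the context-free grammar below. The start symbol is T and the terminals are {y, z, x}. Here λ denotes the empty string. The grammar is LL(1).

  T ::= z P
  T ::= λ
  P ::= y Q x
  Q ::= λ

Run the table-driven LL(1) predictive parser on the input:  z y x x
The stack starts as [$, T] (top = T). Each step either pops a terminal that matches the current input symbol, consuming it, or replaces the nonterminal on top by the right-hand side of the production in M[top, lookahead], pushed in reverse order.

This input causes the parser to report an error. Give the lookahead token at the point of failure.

x

step 1: stack=$ T  input=z y x x $  — expand T ::= z P
step 2: stack=$ P z  input=z y x x $  — match z
step 3: stack=$ P  input=y x x $  — expand P ::= y Q x
step 4: stack=$ x Q y  input=y x x $  — match y
step 5: stack=$ x Q  input=x x $  — expand Q ::= λ
step 6: stack=$ x  input=x x $  — match x
step 7: stack=$  input=x $  — error: stack empty but input remains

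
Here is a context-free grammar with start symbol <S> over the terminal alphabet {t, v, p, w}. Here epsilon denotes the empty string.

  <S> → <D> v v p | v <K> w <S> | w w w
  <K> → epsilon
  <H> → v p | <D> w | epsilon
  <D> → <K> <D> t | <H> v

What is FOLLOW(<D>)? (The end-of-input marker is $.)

FIRST(<K>) = {epsilon}
FIRST(<S>) = {v, w}  (via <D> v v p)
FIRST(<H>) = {epsilon, v}  (via <D> w)
FIRST(<D>) = {v}  (via <K> <D> t, <H> v)
FOLLOW(<S>) includes $ since <S> is the start symbol.
FOLLOW(<S>): in <S>→v <K> w <S>, the suffix after <S> is empty (adds nothing new). Thus FOLLOW(<S>) = {$}.
FOLLOW(<K>): in <S>→v <K> w <S>, <K> is followed by w <S> with FIRST {w}; in <D>→<K> <D> t, <K> is followed by <D> t with FIRST {v}. Thus FOLLOW(<K>) = {v, w}.
FOLLOW(<H>): in <D>→<H> v, <H> is followed by v with FIRST {v}. Thus FOLLOW(<H>) = {v}.
FOLLOW(<D>): in <S>→<D> v v p, <D> is followed by v v p with FIRST {v}; in <H>→<D> w, <D> is followed by w with FIRST {w}; in <D>→<K> <D> t, <D> is followed by t with FIRST {t}. Thus FOLLOW(<D>) = {t, v, w}.

{t, v, w}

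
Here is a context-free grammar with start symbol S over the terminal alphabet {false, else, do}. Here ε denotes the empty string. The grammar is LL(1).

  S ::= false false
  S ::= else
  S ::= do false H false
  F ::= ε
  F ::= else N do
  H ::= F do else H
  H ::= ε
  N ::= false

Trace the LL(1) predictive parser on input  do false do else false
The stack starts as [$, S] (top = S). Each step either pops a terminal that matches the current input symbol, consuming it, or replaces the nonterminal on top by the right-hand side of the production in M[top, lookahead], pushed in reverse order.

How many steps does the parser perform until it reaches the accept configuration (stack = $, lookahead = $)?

step 1: stack=$ S  input=do false do else false $  — expand S ::= do false H false
step 2: stack=$ false H false do  input=do false do else false $  — match do
step 3: stack=$ false H false  input=false do else false $  — match false
step 4: stack=$ false H  input=do else false $  — expand H ::= F do else H
step 5: stack=$ false H else do F  input=do else false $  — expand F ::= ε
step 6: stack=$ false H else do  input=do else false $  — match do
step 7: stack=$ false H else  input=else false $  — match else
step 8: stack=$ false H  input=false $  — expand H ::= ε
step 9: stack=$ false  input=false $  — match false
Accept reached after 9 steps.

9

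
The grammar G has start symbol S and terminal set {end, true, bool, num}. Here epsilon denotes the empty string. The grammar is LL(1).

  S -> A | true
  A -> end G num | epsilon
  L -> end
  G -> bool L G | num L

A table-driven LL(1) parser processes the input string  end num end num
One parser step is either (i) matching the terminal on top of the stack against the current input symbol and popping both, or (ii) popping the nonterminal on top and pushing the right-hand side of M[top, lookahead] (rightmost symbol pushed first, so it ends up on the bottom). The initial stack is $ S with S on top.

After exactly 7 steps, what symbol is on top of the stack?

step 1: stack=$ S  input=end num end num $  — expand S -> A
step 2: stack=$ A  input=end num end num $  — expand A -> end G num
step 3: stack=$ num G end  input=end num end num $  — match end
step 4: stack=$ num G  input=num end num $  — expand G -> num L
step 5: stack=$ num L num  input=num end num $  — match num
step 6: stack=$ num L  input=end num $  — expand L -> end
step 7: stack=$ num end  input=end num $  — match end
Stack after step 7: $ num (top = num).

num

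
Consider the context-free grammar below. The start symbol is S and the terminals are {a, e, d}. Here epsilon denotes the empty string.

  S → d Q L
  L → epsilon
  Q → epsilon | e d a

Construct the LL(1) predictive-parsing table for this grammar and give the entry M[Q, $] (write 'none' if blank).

Q → epsilon

FIRST(S) = {d}
FIRST(L) = {epsilon}
FIRST(Q) = {epsilon, e}
FOLLOW(S) includes $ since S is the start symbol.
FOLLOW(S): S appears on no right-hand side. Thus FOLLOW(S) = {$}.
FOLLOW(Q): in S→d Q L, Q is followed by L with FIRST {epsilon}; in S→d Q L, the suffix after Q is nullable, so FOLLOW(Q) ⊇ FOLLOW(S) = {$}. Thus FOLLOW(Q) = {$}.
For Q → epsilon: FIRST(epsilon) = {epsilon}, so it goes in M[Q, t] for t ∈ {}; since epsilon ∈ FIRST, also for every t ∈ FOLLOW(Q) = {$}.
For Q → e d a: FIRST(e d a) = {e}, so it goes in M[Q, t] for t ∈ {e}.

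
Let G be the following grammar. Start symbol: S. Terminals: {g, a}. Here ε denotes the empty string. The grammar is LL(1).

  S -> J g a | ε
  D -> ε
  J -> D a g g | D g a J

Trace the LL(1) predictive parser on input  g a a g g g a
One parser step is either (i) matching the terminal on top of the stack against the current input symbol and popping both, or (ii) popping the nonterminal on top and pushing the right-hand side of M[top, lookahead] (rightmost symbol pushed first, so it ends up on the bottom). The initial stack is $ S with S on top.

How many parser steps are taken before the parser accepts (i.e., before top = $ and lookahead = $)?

step 1: stack=$ S  input=g a a g g g a $  — expand S -> J g a
step 2: stack=$ a g J  input=g a a g g g a $  — expand J -> D g a J
step 3: stack=$ a g J a g D  input=g a a g g g a $  — expand D -> ε
step 4: stack=$ a g J a g  input=g a a g g g a $  — match g
step 5: stack=$ a g J a  input=a a g g g a $  — match a
step 6: stack=$ a g J  input=a g g g a $  — expand J -> D a g g
step 7: stack=$ a g g g a D  input=a g g g a $  — expand D -> ε
step 8: stack=$ a g g g a  input=a g g g a $  — match a
step 9: stack=$ a g g g  input=g g g a $  — match g
step 10: stack=$ a g g  input=g g a $  — match g
step 11: stack=$ a g  input=g a $  — match g
step 12: stack=$ a  input=a $  — match a
Accept reached after 12 steps.

12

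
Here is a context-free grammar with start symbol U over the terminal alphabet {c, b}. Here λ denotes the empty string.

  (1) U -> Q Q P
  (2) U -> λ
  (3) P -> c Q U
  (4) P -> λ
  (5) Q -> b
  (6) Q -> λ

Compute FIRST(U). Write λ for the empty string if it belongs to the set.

FIRST(P): from P->c Q U we get {c}; from P->λ we get {λ}. So FIRST(P) = {λ, c}.
FIRST(Q): from Q->b we get {b}; from Q->λ we get {λ}. So FIRST(Q) = {λ, b}.
FIRST(U): from U->Q Q P we get {λ, b, c}; from U->λ we get {λ}. So FIRST(U) = {λ, b, c}.

{λ, b, c}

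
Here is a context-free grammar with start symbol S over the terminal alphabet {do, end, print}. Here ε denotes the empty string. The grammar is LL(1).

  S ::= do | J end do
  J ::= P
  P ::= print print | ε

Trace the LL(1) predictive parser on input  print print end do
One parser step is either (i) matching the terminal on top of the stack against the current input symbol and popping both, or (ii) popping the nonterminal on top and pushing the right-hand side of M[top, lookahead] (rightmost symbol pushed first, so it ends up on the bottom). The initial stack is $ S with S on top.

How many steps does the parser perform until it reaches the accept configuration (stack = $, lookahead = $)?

     Stack                 Input                 Action
  1  $ S                   print print end do $  expand S ::= J end do
  2  $ do end J            print print end do $  expand J ::= P
  3  $ do end P            print print end do $  expand P ::= print print
  4  $ do end print print  print print end do $  match print
  5  $ do end print        print end do $        match print
  6  $ do end              end do $              match end
  7  $ do                  do $                  match do
Accept reached after 7 steps.

7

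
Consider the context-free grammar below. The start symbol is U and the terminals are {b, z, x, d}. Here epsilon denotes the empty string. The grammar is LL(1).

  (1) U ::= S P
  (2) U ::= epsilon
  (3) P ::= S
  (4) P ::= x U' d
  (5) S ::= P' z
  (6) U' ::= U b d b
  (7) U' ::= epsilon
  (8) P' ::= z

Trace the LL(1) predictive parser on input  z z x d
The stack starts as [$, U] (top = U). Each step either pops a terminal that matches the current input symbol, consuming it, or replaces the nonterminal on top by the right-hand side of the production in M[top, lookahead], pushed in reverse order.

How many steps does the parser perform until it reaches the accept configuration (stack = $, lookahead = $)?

     Stack     Input      Action
  1  $ U       z z x d $  expand U ::= S P
  2  $ P S     z z x d $  expand S ::= P' z
  3  $ P z P'  z z x d $  expand P' ::= z
  4  $ P z z   z z x d $  match z
  5  $ P z     z x d $    match z
  6  $ P       x d $      expand P ::= x U' d
  7  $ d U' x  x d $      match x
  8  $ d U'    d $        expand U' ::= epsilon
  9  $ d       d $        match d
Accept reached after 9 steps.

9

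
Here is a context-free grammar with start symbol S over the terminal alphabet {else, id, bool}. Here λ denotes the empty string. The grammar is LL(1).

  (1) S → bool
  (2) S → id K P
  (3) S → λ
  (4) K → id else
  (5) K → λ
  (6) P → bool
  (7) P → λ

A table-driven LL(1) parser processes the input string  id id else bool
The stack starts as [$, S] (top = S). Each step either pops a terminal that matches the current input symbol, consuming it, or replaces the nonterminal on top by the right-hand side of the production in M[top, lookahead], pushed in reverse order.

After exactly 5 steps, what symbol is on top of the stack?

     Stack        Input              Action
  1  $ S          id id else bool $  expand S → id K P
  2  $ P K id     id id else bool $  match id
  3  $ P K        id else bool $     expand K → id else
  4  $ P else id  id else bool $     match id
  5  $ P else     else bool $        match else
Stack after step 5: $ P (top = P).

P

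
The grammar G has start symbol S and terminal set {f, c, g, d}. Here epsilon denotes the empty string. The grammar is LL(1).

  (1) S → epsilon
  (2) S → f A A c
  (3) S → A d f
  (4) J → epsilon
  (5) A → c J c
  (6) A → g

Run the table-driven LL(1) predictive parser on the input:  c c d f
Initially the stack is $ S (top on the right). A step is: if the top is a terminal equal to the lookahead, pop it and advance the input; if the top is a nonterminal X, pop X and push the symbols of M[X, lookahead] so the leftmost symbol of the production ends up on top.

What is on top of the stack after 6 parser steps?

step 1: stack=$ S  input=c c d f $  — expand S → A d f
step 2: stack=$ f d A  input=c c d f $  — expand A → c J c
step 3: stack=$ f d c J c  input=c c d f $  — match c
step 4: stack=$ f d c J  input=c d f $  — expand J → epsilon
step 5: stack=$ f d c  input=c d f $  — match c
step 6: stack=$ f d  input=d f $  — match d
Stack after step 6: $ f (top = f).

f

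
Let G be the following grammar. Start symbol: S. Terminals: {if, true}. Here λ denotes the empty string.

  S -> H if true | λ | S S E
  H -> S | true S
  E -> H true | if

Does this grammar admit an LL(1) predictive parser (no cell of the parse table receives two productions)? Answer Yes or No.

FIRST(S) = {λ, if, true}
FIRST(H) = {λ, if, true}
FIRST(E) = {if, true}
FOLLOW(S) = {$, if, true}
FOLLOW(H) = {if, true}
FOLLOW(E) = {$, if, true}
Cell M[E, if] receives both E -> H true and E -> if — the grammar is not LL(1).

No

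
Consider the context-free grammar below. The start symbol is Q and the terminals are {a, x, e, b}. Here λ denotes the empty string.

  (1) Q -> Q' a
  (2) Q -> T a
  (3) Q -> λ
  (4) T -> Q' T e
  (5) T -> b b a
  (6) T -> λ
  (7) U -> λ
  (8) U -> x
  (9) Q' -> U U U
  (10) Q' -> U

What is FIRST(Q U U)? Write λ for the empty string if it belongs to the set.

FIRST(U): from U->λ we get {λ}; from U->x we get {x}. So FIRST(U) = {λ, x}.
FIRST(Q'): from Q'->U U U we get {λ, x}; from Q'->U we get {λ, x}. So FIRST(Q') = {λ, x}.
FIRST(T): from T->Q' T e we get {b, e, x}; from T->b b a we get {b}; from T->λ we get {λ}. So FIRST(T) = {λ, b, e, x}.
FIRST(Q): from Q->Q' a we get {a, x}; from Q->T a we get {a, b, e, x}; from Q->λ we get {λ}. So FIRST(Q) = {λ, a, b, e, x}.
FIRST(Q U U): take FIRST of each symbol in turn, carrying on past any symbol whose FIRST contains λ; result {λ, a, b, e, x}.

{λ, a, b, e, x}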